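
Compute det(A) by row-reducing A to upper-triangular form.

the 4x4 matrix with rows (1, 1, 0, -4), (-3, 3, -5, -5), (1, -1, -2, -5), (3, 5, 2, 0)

Forward elimination:
R2 <- R2 - (-3)*R1:  [   0    6   -5  -17 ]
R3 <- R3 - (1)*R1:  [  0  -2  -2  -1 ]
R4 <- R4 - (3)*R1:  [  0   2   2  12 ]
R3 <- R3 - (-1/3)*R2:  [     0      0  -11/3  -20/3 ]
R4 <- R4 - (1/3)*R2:  [    0     0  11/3  53/3 ]
R4 <- R4 - (-1)*R3:  [  0   0   0  11 ]
Upper-triangular form:
[ 1  1      0     -4 ]
[ 0  6     -5    -17 ]
[ 0  0  -11/3  -20/3 ]
[ 0  0      0     11 ]
det(A) = (-1)^0 * (1) * (6) * (-11/3) * (11) = -242  (0 row swaps -> sign +1)

det(A) = -242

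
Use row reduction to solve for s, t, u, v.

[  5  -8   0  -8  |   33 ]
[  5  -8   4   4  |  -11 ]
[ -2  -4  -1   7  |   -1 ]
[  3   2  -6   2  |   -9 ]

Forward elimination on [A|b]:
R2 <- R2 - (1)*R1:  [   0    0    4   12  -44 ]
R3 <- R3 - (-2/5)*R1:  [     0  -36/5     -1   19/5   61/5 ]
R4 <- R4 - (3/5)*R1:  [      0    34/5      -6    34/5  -144/5 ]
R2 <-> R3   (pivot in column 2 was zero)
[ 5     -8   0    -8      33 ]
[ 0  -36/5  -1  19/5    61/5 ]
[ 0      0   4    12     -44 ]
[ 0   34/5  -6  34/5  -144/5 ]
R4 <- R4 - (-17/18)*R2:  [       0        0  -125/18   187/18  -311/18 ]
R4 <- R4 - (-125/72)*R3:  [      0       0       0   281/9  -281/3 ]
Row echelon form:
[ 5     -8   0     -8  |      33 ]
[ 0  -36/5  -1   19/5  |    61/5 ]
[ 0      0   4     12  |     -44 ]
[ 0      0   0  281/9  |  -281/3 ]
Back-substitution:
v = (-281/3) / (281/9) = -3
u = (-44 - (12)*(-3)) / 4 = -2
t = (61/5 - (-1)*(-2) - (19/5)*(-3)) / (-36/5) = -3
s = (33 - (-8)*(-3) - (-8)*(-3)) / 5 = -3

(-3, -3, -2, -3)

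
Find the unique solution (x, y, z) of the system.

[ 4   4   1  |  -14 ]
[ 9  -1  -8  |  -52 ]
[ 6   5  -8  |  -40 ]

(-4, 0, 2)

Forward elimination on [A|b]:
R2 <- R2 - (9/4)*R1:  [     0    -10  -41/4  -41/2 ]
R3 <- R3 - (3/2)*R1:  [     0     -1  -19/2    -19 ]
R3 <- R3 - (1/10)*R2:  [       0        0  -339/40  -339/20 ]
Row echelon form:
[ 4    4        1  |      -14 ]
[ 0  -10    -41/4  |    -41/2 ]
[ 0    0  -339/40  |  -339/20 ]
Back-substitution:
z = (-339/20) / (-339/40) = 2
y = (-41/2 - (-41/4)*(2)) / -10 = 0
x = (-14 - (4)*(0) - (1)*(2)) / 4 = -4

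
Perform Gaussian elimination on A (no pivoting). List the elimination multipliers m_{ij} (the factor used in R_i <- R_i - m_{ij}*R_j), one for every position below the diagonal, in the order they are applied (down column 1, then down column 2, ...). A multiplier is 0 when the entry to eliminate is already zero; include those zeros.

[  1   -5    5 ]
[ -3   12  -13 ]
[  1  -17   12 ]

Forward elimination:
R2 <- R2 - (-3)*R1:  [  0  -3   2 ]
R3 <- R3 - (1)*R1:  [   0  -12    7 ]
R3 <- R3 - (4)*R2:  [  0   0  -1 ]
Multipliers (in order of application): m_{21} = -3, m_{31} = 1, m_{32} = 4

multipliers: -3, 1, 4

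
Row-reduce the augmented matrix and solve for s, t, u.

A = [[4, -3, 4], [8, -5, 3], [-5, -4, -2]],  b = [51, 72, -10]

(4, -5, 5)

Forward elimination on [A|b]:
R2 <- R2 - (2)*R1:  [   0    1   -5  -30 ]
R3 <- R3 - (-5/4)*R1:  [     0  -31/4      3  215/4 ]
R3 <- R3 - (-31/4)*R2:  [      0       0  -143/4  -715/4 ]
Row echelon form:
[ 4  -3       4  |      51 ]
[ 0   1      -5  |     -30 ]
[ 0   0  -143/4  |  -715/4 ]
Back-substitution:
u = (-715/4) / (-143/4) = 5
t = (-30 - (-5)*(5)) / 1 = -5
s = (51 - (-3)*(-5) - (4)*(5)) / 4 = 4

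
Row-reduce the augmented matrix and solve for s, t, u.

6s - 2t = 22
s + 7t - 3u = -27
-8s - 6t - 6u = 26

(2, -5, -2)

Forward elimination on [A|b]:
R2 <- R2 - (1/6)*R1:  [     0   22/3     -3  -92/3 ]
R3 <- R3 - (-4/3)*R1:  [     0  -26/3     -6  166/3 ]
R3 <- R3 - (-13/11)*R2:  [       0        0  -105/11   210/11 ]
Row echelon form:
[ 6    -2        0  |      22 ]
[ 0  22/3       -3  |   -92/3 ]
[ 0     0  -105/11  |  210/11 ]
Back-substitution:
u = (210/11) / (-105/11) = -2
t = (-92/3 - (-3)*(-2)) / (22/3) = -5
s = (22 - (-2)*(-5)) / 6 = 2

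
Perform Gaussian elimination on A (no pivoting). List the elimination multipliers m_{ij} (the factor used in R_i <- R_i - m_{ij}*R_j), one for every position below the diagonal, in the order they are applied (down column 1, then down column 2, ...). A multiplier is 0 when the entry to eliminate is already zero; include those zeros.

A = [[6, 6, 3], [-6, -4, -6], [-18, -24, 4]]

multipliers: -1, -3, -3

Forward elimination:
R2 <- R2 - (-1)*R1:  [  0   2  -3 ]
R3 <- R3 - (-3)*R1:  [  0  -6  13 ]
R3 <- R3 - (-3)*R2:  [ 0  0  4 ]
Multipliers (in order of application): m_{21} = -1, m_{31} = -3, m_{32} = -3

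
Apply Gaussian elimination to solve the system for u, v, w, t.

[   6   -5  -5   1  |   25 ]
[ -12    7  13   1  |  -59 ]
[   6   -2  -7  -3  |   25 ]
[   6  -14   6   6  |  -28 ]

Forward elimination on [A|b]:
R2 <- R2 - (-2)*R1:  [  0  -3   3   3  -9 ]
R3 <- R3 - (1)*R1:  [  0   3  -2  -4   0 ]
R4 <- R4 - (1)*R1:  [   0   -9   11    5  -53 ]
R3 <- R3 - (-1)*R2:  [  0   0   1  -1  -9 ]
R4 <- R4 - (3)*R2:  [   0    0    2   -4  -26 ]
R4 <- R4 - (2)*R3:  [  0   0   0  -2  -8 ]
Row echelon form:
[ 6  -5  -5   1  |  25 ]
[ 0  -3   3   3  |  -9 ]
[ 0   0   1  -1  |  -9 ]
[ 0   0   0  -2  |  -8 ]
Back-substitution:
t = (-8) / -2 = 4
w = (-9 - (-1)*(4)) / 1 = -5
v = (-9 - (3)*(-5) - (3)*(4)) / -3 = 2
u = (25 - (-5)*(2) - (-5)*(-5) - (1)*(4)) / 6 = 1

(1, 2, -5, 4)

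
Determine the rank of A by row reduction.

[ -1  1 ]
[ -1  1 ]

Row reduction:
R2 <- R2 - (1)*R1:  [ 0  0 ]
Row echelon form:
[ -1  1 ]
[  0  0 ]
Nonzero rows / pivot columns: 1

rank(A) = 1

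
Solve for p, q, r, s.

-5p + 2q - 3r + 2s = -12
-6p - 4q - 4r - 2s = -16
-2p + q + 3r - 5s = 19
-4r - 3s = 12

(2, 3, 0, -4)

Forward elimination on [A|b]:
R2 <- R2 - (6/5)*R1:  [     0  -32/5   -2/5  -22/5   -8/5 ]
R3 <- R3 - (2/5)*R1:  [     0    1/5   21/5  -29/5  119/5 ]
R3 <- R3 - (-1/32)*R2:  [      0       0   67/16  -95/16    95/4 ]
R4 <- R4 - (-64/67)*R3:  [       0        0        0  -581/67  2324/67 ]
Row echelon form:
[ -5      2     -3        2  |      -12 ]
[  0  -32/5   -2/5    -22/5  |     -8/5 ]
[  0      0  67/16   -95/16  |     95/4 ]
[  0      0      0  -581/67  |  2324/67 ]
Back-substitution:
s = (2324/67) / (-581/67) = -4
r = (95/4 - (-95/16)*(-4)) / (67/16) = 0
q = (-8/5 - (-2/5)*(0) - (-22/5)*(-4)) / (-32/5) = 3
p = (-12 - (2)*(3) - (-3)*(0) - (2)*(-4)) / -5 = 2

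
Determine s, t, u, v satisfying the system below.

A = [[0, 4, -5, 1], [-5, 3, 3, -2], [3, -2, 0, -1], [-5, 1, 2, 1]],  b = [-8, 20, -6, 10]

(1, 4, 5, 1)

Forward elimination on [A|b]:
R1 <-> R2   (pivot in column 1 was zero)
[ -5   3   3  -2  20 ]
[  0   4  -5   1  -8 ]
[  3  -2   0  -1  -6 ]
[ -5   1   2   1  10 ]
R3 <- R3 - (-3/5)*R1:  [     0   -1/5    9/5  -11/5      6 ]
R4 <- R4 - (1)*R1:  [   0   -2   -1    3  -10 ]
R3 <- R3 - (-1/20)*R2:  [      0       0   31/20  -43/20    28/5 ]
R4 <- R4 - (-1/2)*R2:  [    0     0  -7/2   7/2   -14 ]
R4 <- R4 - (-70/31)*R3:  [      0       0       0  -42/31  -42/31 ]
Row echelon form:
[ -5  3      3      -2  |      20 ]
[  0  4     -5       1  |      -8 ]
[  0  0  31/20  -43/20  |    28/5 ]
[  0  0      0  -42/31  |  -42/31 ]
Back-substitution:
v = (-42/31) / (-42/31) = 1
u = (28/5 - (-43/20)*(1)) / (31/20) = 5
t = (-8 - (-5)*(5) - (1)*(1)) / 4 = 4
s = (20 - (3)*(4) - (3)*(5) - (-2)*(1)) / -5 = 1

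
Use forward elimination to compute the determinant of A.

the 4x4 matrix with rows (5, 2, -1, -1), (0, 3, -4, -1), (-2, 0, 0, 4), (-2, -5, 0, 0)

det(A) = 330

Forward elimination:
R3 <- R3 - (-2/5)*R1:  [    0   4/5  -2/5  18/5 ]
R4 <- R4 - (-2/5)*R1:  [     0  -21/5   -2/5   -2/5 ]
R3 <- R3 - (4/15)*R2:  [     0      0    2/3  58/15 ]
R4 <- R4 - (-7/5)*R2:  [    0     0    -6  -9/5 ]
R4 <- R4 - (-9)*R3:  [  0   0   0  33 ]
Upper-triangular form:
[ 5  2   -1     -1 ]
[ 0  3   -4     -1 ]
[ 0  0  2/3  58/15 ]
[ 0  0    0     33 ]
det(A) = (-1)^0 * (5) * (3) * (2/3) * (33) = 330  (0 row swaps -> sign +1)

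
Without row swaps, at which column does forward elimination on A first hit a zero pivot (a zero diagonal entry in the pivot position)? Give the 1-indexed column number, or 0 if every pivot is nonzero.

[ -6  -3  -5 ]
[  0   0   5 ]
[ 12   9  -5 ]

first zero-pivot column = 2

Naive forward elimination:
R3 <- R3 - (-2)*R1:  [   0    3  -15 ]
Matrix at this point:
[ -6  -3   -5 ]
[  0   0    5 ]
[  0   3  -15 ]
Pivot entry (2,2) is zero but row 3 has 3 in column 2 -> naive elimination stops; a row interchange (e.g. R2 <-> R3) would be required here.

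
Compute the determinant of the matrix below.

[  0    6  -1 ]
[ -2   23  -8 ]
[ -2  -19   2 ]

Forward elimination:
R1 <-> R2   (pivot in column 1 was zero)
[ -2   23  -8 ]
[  0    6  -1 ]
[ -2  -19   2 ]
R3 <- R3 - (1)*R1:  [   0  -42   10 ]
R3 <- R3 - (-7)*R2:  [ 0  0  3 ]
Upper-triangular form:
[ -2  23  -8 ]
[  0   6  -1 ]
[  0   0   3 ]
det(A) = (-1)^1 * (-2) * (6) * (3) = 36  (1 row swap -> sign -1)

det(A) = 36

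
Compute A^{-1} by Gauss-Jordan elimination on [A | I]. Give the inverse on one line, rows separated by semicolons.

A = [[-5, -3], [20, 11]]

Gauss-Jordan on [A | I]:
R1 <- (1/-5)*R1:  [    1   3/5  |  -1/5     0 ]
R2 <- R2 - (20)*R1:  [  0  -1  |   4   1 ]
R2 <- (1/-1)*R2:  [  0   1  |  -4  -1 ]
R1 <- R1 - (3/5)*R2:  [    1     0  |  11/5   3/5 ]
Right block of [I | A^{-1}] is the inverse:
[ 11/5  3/5 ]
[   -4   -1 ]

inverse = [11/5 3/5; -4 -1]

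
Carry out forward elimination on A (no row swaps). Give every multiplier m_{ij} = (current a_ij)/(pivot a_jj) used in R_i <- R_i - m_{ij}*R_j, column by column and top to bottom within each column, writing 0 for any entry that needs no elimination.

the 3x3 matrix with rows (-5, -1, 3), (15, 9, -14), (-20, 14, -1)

multipliers: -3, 4, 3

Forward elimination:
R2 <- R2 - (-3)*R1:  [  0   6  -5 ]
R3 <- R3 - (4)*R1:  [   0   18  -13 ]
R3 <- R3 - (3)*R2:  [ 0  0  2 ]
Multipliers (in order of application): m_{21} = -3, m_{31} = 4, m_{32} = 3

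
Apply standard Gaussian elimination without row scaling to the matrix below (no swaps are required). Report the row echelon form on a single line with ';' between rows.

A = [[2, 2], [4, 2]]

REF = [2 2; 0 -2]

Forward elimination:
R2 <- R2 - (2)*R1:  [  0  -2 ]
Row echelon form:
[ 2   2 ]
[ 0  -2 ]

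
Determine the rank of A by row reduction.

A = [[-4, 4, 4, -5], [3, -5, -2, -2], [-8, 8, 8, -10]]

rank(A) = 2

Row reduction:
R2 <- R2 - (-3/4)*R1:  [     0     -2      1  -23/4 ]
R3 <- R3 - (2)*R1:  [ 0  0  0  0 ]
Row echelon form:
[ -4   4  4     -5 ]
[  0  -2  1  -23/4 ]
[  0   0  0      0 ]
Nonzero rows / pivot columns: 2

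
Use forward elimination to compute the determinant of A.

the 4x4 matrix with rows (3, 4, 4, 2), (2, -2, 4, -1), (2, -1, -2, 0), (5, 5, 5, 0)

det(A) = -215

Forward elimination:
R2 <- R2 - (2/3)*R1:  [     0  -14/3    4/3   -7/3 ]
R3 <- R3 - (2/3)*R1:  [     0  -11/3  -14/3   -4/3 ]
R4 <- R4 - (5/3)*R1:  [     0   -5/3   -5/3  -10/3 ]
R3 <- R3 - (11/14)*R2:  [     0      0  -40/7    1/2 ]
R4 <- R4 - (5/14)*R2:  [     0      0  -15/7   -5/2 ]
R4 <- R4 - (3/8)*R3:  [      0       0       0  -43/16 ]
Upper-triangular form:
[ 3      4      4       2 ]
[ 0  -14/3    4/3    -7/3 ]
[ 0      0  -40/7     1/2 ]
[ 0      0      0  -43/16 ]
det(A) = (-1)^0 * (3) * (-14/3) * (-40/7) * (-43/16) = -215  (0 row swaps -> sign +1)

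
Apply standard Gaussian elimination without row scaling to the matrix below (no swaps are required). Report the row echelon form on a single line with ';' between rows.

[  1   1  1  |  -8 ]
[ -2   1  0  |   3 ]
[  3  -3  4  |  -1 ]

REF = [1 1 1 -8; 0 3 2 -13; 0 0 5 -3]

Forward elimination:
R2 <- R2 - (-2)*R1:  [   0    3    2  -13 ]
R3 <- R3 - (3)*R1:  [  0  -6   1  23 ]
R3 <- R3 - (-2)*R2:  [  0   0   5  -3 ]
Row echelon form:
[ 1  1  1  |   -8 ]
[ 0  3  2  |  -13 ]
[ 0  0  5  |   -3 ]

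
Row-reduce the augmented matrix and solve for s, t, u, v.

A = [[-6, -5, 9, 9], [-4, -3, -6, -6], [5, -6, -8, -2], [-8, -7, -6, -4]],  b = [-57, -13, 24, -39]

Forward elimination on [A|b]:
R2 <- R2 - (2/3)*R1:  [   0  1/3  -12  -12   25 ]
R3 <- R3 - (-5/6)*R1:  [     0  -61/6   -1/2   11/2  -47/2 ]
R4 <- R4 - (4/3)*R1:  [    0  -1/3   -18   -16    37 ]
R3 <- R3 - (-61/2)*R2:  [      0       0  -733/2  -721/2     739 ]
R4 <- R4 - (-1)*R2:  [   0    0  -30  -28   62 ]
R4 <- R4 - (60/733)*R3:  [        0         0         0  1106/733  1106/733 ]
Row echelon form:
[ -6   -5       9         9  |       -57 ]
[  0  1/3     -12       -12  |        25 ]
[  0    0  -733/2    -721/2  |       739 ]
[  0    0       0  1106/733  |  1106/733 ]
Back-substitution:
v = (1106/733) / (1106/733) = 1
u = (739 - (-721/2)*(1)) / (-733/2) = -3
t = (25 - (-12)*(-3) - (-12)*(1)) / (1/3) = 3
s = (-57 - (-5)*(3) - (9)*(-3) - (9)*(1)) / -6 = 4

(4, 3, -3, 1)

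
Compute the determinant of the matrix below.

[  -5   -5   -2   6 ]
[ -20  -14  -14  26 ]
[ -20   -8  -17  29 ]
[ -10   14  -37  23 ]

det(A) = -540

Forward elimination:
R2 <- R2 - (4)*R1:  [  0   6  -6   2 ]
R3 <- R3 - (4)*R1:  [  0  12  -9   5 ]
R4 <- R4 - (2)*R1:  [   0   24  -33   11 ]
R3 <- R3 - (2)*R2:  [ 0  0  3  1 ]
R4 <- R4 - (4)*R2:  [  0   0  -9   3 ]
R4 <- R4 - (-3)*R3:  [ 0  0  0  6 ]
Upper-triangular form:
[ -5  -5  -2  6 ]
[  0   6  -6  2 ]
[  0   0   3  1 ]
[  0   0   0  6 ]
det(A) = (-1)^0 * (-5) * (6) * (3) * (6) = -540  (0 row swaps -> sign +1)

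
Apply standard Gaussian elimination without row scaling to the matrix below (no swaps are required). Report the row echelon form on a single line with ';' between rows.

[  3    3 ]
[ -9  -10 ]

Forward elimination:
R2 <- R2 - (-3)*R1:  [  0  -1 ]
Row echelon form:
[ 3   3 ]
[ 0  -1 ]

REF = [3 3; 0 -1]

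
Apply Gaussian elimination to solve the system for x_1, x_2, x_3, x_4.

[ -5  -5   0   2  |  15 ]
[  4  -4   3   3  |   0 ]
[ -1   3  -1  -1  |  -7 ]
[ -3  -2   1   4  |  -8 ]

Forward elimination on [A|b]:
R2 <- R2 - (-4/5)*R1:  [    0    -8     3  23/5    12 ]
R3 <- R3 - (1/5)*R1:  [    0     4    -1  -7/5   -10 ]
R4 <- R4 - (3/5)*R1:  [    0     1     1  14/5   -17 ]
R3 <- R3 - (-1/2)*R2:  [    0     0   1/2  9/10    -4 ]
R4 <- R4 - (-1/8)*R2:  [     0      0   11/8   27/8  -31/2 ]
R4 <- R4 - (11/4)*R3:  [    0     0     0  9/10  -9/2 ]
Row echelon form:
[ -5  -5    0     2  |    15 ]
[  0  -8    3  23/5  |    12 ]
[  0   0  1/2  9/10  |    -4 ]
[  0   0    0  9/10  |  -9/2 ]
Back-substitution:
x_4 = (-9/2) / (9/10) = -5
x_3 = (-4 - (9/10)*(-5)) / (1/2) = 1
x_2 = (12 - (3)*(1) - (23/5)*(-5)) / -8 = -4
x_1 = (15 - (-5)*(-4) - (2)*(-5)) / -5 = -1

(-1, -4, 1, -5)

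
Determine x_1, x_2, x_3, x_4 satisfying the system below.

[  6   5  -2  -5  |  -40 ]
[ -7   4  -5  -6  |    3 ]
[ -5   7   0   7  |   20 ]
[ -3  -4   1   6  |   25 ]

Forward elimination on [A|b]:
R2 <- R2 - (-7/6)*R1:  [      0    59/6   -22/3   -71/6  -131/3 ]
R3 <- R3 - (-5/6)*R1:  [     0   67/6   -5/3   17/6  -40/3 ]
R4 <- R4 - (-1/2)*R1:  [    0  -3/2     0   7/2     5 ]
R3 <- R3 - (67/59)*R2:  [       0        0   393/59   960/59  2139/59 ]
R4 <- R4 - (-9/59)*R2:  [      0       0  -66/59  100/59  -98/59 ]
R4 <- R4 - (-22/131)*R3:  [       0        0        0  580/131  580/131 ]
Row echelon form:
[ 6     5      -2       -5  |      -40 ]
[ 0  59/6   -22/3    -71/6  |   -131/3 ]
[ 0     0  393/59   960/59  |  2139/59 ]
[ 0     0       0  580/131  |  580/131 ]
Back-substitution:
x_4 = (580/131) / (580/131) = 1
x_3 = (2139/59 - (960/59)*(1)) / (393/59) = 3
x_2 = (-131/3 - (-22/3)*(3) - (-71/6)*(1)) / (59/6) = -1
x_1 = (-40 - (5)*(-1) - (-2)*(3) - (-5)*(1)) / 6 = -4

(-4, -1, 3, 1)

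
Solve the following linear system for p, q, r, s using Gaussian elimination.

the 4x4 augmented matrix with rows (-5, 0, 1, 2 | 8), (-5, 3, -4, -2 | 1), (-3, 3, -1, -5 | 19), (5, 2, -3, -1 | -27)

(-3, -4, 3, -5)

Forward elimination on [A|b]:
R2 <- R2 - (1)*R1:  [  0   3  -5  -4  -7 ]
R3 <- R3 - (3/5)*R1:  [     0      3   -8/5  -31/5   71/5 ]
R4 <- R4 - (-1)*R1:  [   0    2   -2    1  -19 ]
R3 <- R3 - (1)*R2:  [     0      0   17/5  -11/5  106/5 ]
R4 <- R4 - (2/3)*R2:  [     0      0    4/3   11/3  -43/3 ]
R4 <- R4 - (20/51)*R3:  [       0        0        0    77/17  -385/17 ]
Row echelon form:
[ -5  0     1      2  |        8 ]
[  0  3    -5     -4  |       -7 ]
[  0  0  17/5  -11/5  |    106/5 ]
[  0  0     0  77/17  |  -385/17 ]
Back-substitution:
s = (-385/17) / (77/17) = -5
r = (106/5 - (-11/5)*(-5)) / (17/5) = 3
q = (-7 - (-5)*(3) - (-4)*(-5)) / 3 = -4
p = (8 - (1)*(3) - (2)*(-5)) / -5 = -3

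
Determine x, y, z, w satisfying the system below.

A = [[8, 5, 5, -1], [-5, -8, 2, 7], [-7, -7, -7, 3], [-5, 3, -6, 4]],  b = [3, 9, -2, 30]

Forward elimination on [A|b]:
R2 <- R2 - (-5/8)*R1:  [     0  -39/8   41/8   51/8   87/8 ]
R3 <- R3 - (-7/8)*R1:  [     0  -21/8  -21/8   17/8    5/8 ]
R4 <- R4 - (-5/8)*R1:  [     0   49/8  -23/8   27/8  255/8 ]
R3 <- R3 - (7/13)*R2:  [      0       0  -70/13  -17/13  -68/13 ]
R4 <- R4 - (-49/39)*R2:  [      0       0  139/39  148/13  592/13 ]
R4 <- R4 - (-139/210)*R3:  [        0         0         0  2209/210  4418/105 ]
Row echelon form:
[ 8      5       5        -1  |         3 ]
[ 0  -39/8    41/8      51/8  |      87/8 ]
[ 0      0  -70/13    -17/13  |    -68/13 ]
[ 0      0       0  2209/210  |  4418/105 ]
Back-substitution:
w = (4418/105) / (2209/210) = 4
z = (-68/13 - (-17/13)*(4)) / (-70/13) = 0
y = (87/8 - (41/8)*(0) - (51/8)*(4)) / (-39/8) = 3
x = (3 - (5)*(3) - (5)*(0) - (-1)*(4)) / 8 = -1

(-1, 3, 0, 4)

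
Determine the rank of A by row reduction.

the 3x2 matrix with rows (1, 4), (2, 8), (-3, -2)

rank(A) = 2

Row reduction:
R2 <- R2 - (2)*R1:  [ 0  0 ]
R3 <- R3 - (-3)*R1:  [  0  10 ]
R2 <-> R3   (pivot in column 2 was zero)
[ 1   4 ]
[ 0  10 ]
[ 0   0 ]
Row echelon form:
[ 1   4 ]
[ 0  10 ]
[ 0   0 ]
Nonzero rows / pivot columns: 2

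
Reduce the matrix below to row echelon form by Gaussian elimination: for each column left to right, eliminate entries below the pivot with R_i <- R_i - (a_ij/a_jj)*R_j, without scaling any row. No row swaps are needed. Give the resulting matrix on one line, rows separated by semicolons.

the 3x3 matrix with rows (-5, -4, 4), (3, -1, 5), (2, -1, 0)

Forward elimination:
R2 <- R2 - (-3/5)*R1:  [     0  -17/5   37/5 ]
R3 <- R3 - (-2/5)*R1:  [     0  -13/5    8/5 ]
R3 <- R3 - (13/17)*R2:  [      0       0  -69/17 ]
Row echelon form:
[ -5     -4       4 ]
[  0  -17/5    37/5 ]
[  0      0  -69/17 ]

REF = [-5 -4 4; 0 -17/5 37/5; 0 0 -69/17]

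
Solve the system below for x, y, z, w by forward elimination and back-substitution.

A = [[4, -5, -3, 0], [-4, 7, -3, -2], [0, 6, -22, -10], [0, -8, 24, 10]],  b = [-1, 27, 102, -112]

(2, 3, -2, -4)

Forward elimination on [A|b]:
R2 <- R2 - (-1)*R1:  [  0   2  -6  -2  26 ]
R3 <- R3 - (3)*R2:  [  0   0  -4  -4  24 ]
R4 <- R4 - (-4)*R2:  [  0   0   0   2  -8 ]
Row echelon form:
[ 4  -5  -3   0  |  -1 ]
[ 0   2  -6  -2  |  26 ]
[ 0   0  -4  -4  |  24 ]
[ 0   0   0   2  |  -8 ]
Back-substitution:
w = (-8) / 2 = -4
z = (24 - (-4)*(-4)) / -4 = -2
y = (26 - (-6)*(-2) - (-2)*(-4)) / 2 = 3
x = (-1 - (-5)*(3) - (-3)*(-2)) / 4 = 2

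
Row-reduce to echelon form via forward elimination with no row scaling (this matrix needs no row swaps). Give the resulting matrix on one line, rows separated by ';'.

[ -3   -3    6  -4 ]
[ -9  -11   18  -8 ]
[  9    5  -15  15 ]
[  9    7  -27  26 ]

REF = [-3 -3 6 -4; 0 -2 0 4; 0 0 3 -5; 0 0 0 -5]

Forward elimination:
R2 <- R2 - (3)*R1:  [  0  -2   0   4 ]
R3 <- R3 - (-3)*R1:  [  0  -4   3   3 ]
R4 <- R4 - (-3)*R1:  [  0  -2  -9  14 ]
R3 <- R3 - (2)*R2:  [  0   0   3  -5 ]
R4 <- R4 - (1)*R2:  [  0   0  -9  10 ]
R4 <- R4 - (-3)*R3:  [  0   0   0  -5 ]
Row echelon form:
[ -3  -3  6  -4 ]
[  0  -2  0   4 ]
[  0   0  3  -5 ]
[  0   0  0  -5 ]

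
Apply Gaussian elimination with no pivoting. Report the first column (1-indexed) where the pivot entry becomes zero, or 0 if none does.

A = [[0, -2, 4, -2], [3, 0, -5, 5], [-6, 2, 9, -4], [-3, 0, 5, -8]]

Naive forward elimination:
Pivot entry (1,1) is zero but row 2 has 3 in column 1 -> naive elimination stops; a row interchange (e.g. R1 <-> R2) would be required here.

first zero-pivot column = 1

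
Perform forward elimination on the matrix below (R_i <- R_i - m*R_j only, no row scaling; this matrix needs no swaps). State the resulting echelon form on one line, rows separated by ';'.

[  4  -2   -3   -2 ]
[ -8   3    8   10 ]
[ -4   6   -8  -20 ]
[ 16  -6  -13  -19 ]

Forward elimination:
R2 <- R2 - (-2)*R1:  [  0  -1   2   6 ]
R3 <- R3 - (-1)*R1:  [   0    4  -11  -22 ]
R4 <- R4 - (4)*R1:  [   0    2   -1  -11 ]
R3 <- R3 - (-4)*R2:  [  0   0  -3   2 ]
R4 <- R4 - (-2)*R2:  [ 0  0  3  1 ]
R4 <- R4 - (-1)*R3:  [ 0  0  0  3 ]
Row echelon form:
[ 4  -2  -3  -2 ]
[ 0  -1   2   6 ]
[ 0   0  -3   2 ]
[ 0   0   0   3 ]

REF = [4 -2 -3 -2; 0 -1 2 6; 0 0 -3 2; 0 0 0 3]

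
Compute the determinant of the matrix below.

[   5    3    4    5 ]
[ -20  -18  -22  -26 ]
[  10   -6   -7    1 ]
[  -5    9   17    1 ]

det(A) = 270

Forward elimination:
R2 <- R2 - (-4)*R1:  [  0  -6  -6  -6 ]
R3 <- R3 - (2)*R1:  [   0  -12  -15   -9 ]
R4 <- R4 - (-1)*R1:  [  0  12  21   6 ]
R3 <- R3 - (2)*R2:  [  0   0  -3   3 ]
R4 <- R4 - (-2)*R2:  [  0   0   9  -6 ]
R4 <- R4 - (-3)*R3:  [ 0  0  0  3 ]
Upper-triangular form:
[ 5   3   4   5 ]
[ 0  -6  -6  -6 ]
[ 0   0  -3   3 ]
[ 0   0   0   3 ]
det(A) = (-1)^0 * (5) * (-6) * (-3) * (3) = 270  (0 row swaps -> sign +1)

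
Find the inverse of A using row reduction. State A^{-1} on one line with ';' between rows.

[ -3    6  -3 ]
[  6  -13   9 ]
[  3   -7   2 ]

inverse = [-37/12 -3/4 -5/4; -5/4 -1/4 -3/4; 1/4 1/4 -1/4]

Gauss-Jordan on [A | I]:
R1 <- (1/-3)*R1:  [    1    -2     1  |  -1/3     0     0 ]
R2 <- R2 - (6)*R1:  [  0  -1   3  |   2   1   0 ]
R3 <- R3 - (3)*R1:  [  0  -1  -1  |   1   0   1 ]
R2 <- (1/-1)*R2:  [  0   1  -3  |  -2  -1   0 ]
R1 <- R1 - (-2)*R2:  [     1      0     -5  |  -13/3     -2      0 ]
R3 <- R3 - (-1)*R2:  [  0   0  -4  |  -1  -1   1 ]
R3 <- (1/-4)*R3:  [    0     0     1  |   1/4   1/4  -1/4 ]
R1 <- R1 - (-5)*R3:  [      1       0       0  |  -37/12    -3/4    -5/4 ]
R2 <- R2 - (-3)*R3:  [    0     1     0  |  -5/4  -1/4  -3/4 ]
Right block of [I | A^{-1}] is the inverse:
[ -37/12  -3/4  -5/4 ]
[   -5/4  -1/4  -3/4 ]
[    1/4   1/4  -1/4 ]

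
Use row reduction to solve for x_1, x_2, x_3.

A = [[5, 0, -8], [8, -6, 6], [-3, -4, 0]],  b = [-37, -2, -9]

(-1, 3, 4)

Forward elimination on [A|b]:
R2 <- R2 - (8/5)*R1:  [     0     -6   94/5  286/5 ]
R3 <- R3 - (-3/5)*R1:  [      0      -4   -24/5  -156/5 ]
R3 <- R3 - (2/3)*R2:  [      0       0   -52/3  -208/3 ]
Row echelon form:
[ 5   0     -8  |     -37 ]
[ 0  -6   94/5  |   286/5 ]
[ 0   0  -52/3  |  -208/3 ]
Back-substitution:
x_3 = (-208/3) / (-52/3) = 4
x_2 = (286/5 - (94/5)*(4)) / -6 = 3
x_1 = (-37 - (-8)*(4)) / 5 = -1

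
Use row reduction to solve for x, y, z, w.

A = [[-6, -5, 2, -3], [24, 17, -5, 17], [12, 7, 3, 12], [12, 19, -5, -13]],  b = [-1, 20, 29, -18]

Forward elimination on [A|b]:
R2 <- R2 - (-4)*R1:  [  0  -3   3   5  16 ]
R3 <- R3 - (-2)*R1:  [  0  -3   7   6  27 ]
R4 <- R4 - (-2)*R1:  [   0    9   -1  -19  -20 ]
R3 <- R3 - (1)*R2:  [  0   0   4   1  11 ]
R4 <- R4 - (-3)*R2:  [  0   0   8  -4  28 ]
R4 <- R4 - (2)*R3:  [  0   0   0  -6   6 ]
Row echelon form:
[ -6  -5  2  -3  |  -1 ]
[  0  -3  3   5  |  16 ]
[  0   0  4   1  |  11 ]
[  0   0  0  -6  |   6 ]
Back-substitution:
w = (6) / -6 = -1
z = (11 - (1)*(-1)) / 4 = 3
y = (16 - (3)*(3) - (5)*(-1)) / -3 = -4
x = (-1 - (-5)*(-4) - (2)*(3) - (-3)*(-1)) / -6 = 5

(5, -4, 3, -1)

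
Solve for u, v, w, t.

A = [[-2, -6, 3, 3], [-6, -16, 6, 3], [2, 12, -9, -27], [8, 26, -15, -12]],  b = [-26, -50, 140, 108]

Forward elimination on [A|b]:
R2 <- R2 - (3)*R1:  [  0   2  -3  -6  28 ]
R3 <- R3 - (-1)*R1:  [   0    6   -6  -24  114 ]
R4 <- R4 - (-4)*R1:  [  0   2  -3   0   4 ]
R3 <- R3 - (3)*R2:  [  0   0   3  -6  30 ]
R4 <- R4 - (1)*R2:  [   0    0    0    6  -24 ]
Row echelon form:
[ -2  -6   3   3  |  -26 ]
[  0   2  -3  -6  |   28 ]
[  0   0   3  -6  |   30 ]
[  0   0   0   6  |  -24 ]
Back-substitution:
t = (-24) / 6 = -4
w = (30 - (-6)*(-4)) / 3 = 2
v = (28 - (-3)*(2) - (-6)*(-4)) / 2 = 5
u = (-26 - (-6)*(5) - (3)*(2) - (3)*(-4)) / -2 = -5

(-5, 5, 2, -4)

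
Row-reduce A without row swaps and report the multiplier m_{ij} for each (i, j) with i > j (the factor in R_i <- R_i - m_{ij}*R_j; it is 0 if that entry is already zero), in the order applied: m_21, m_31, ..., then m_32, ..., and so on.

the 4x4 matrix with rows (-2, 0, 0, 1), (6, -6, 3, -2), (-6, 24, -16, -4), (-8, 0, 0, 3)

Forward elimination:
R2 <- R2 - (-3)*R1:  [  0  -6   3   1 ]
R3 <- R3 - (3)*R1:  [   0   24  -16   -7 ]
R4 <- R4 - (4)*R1:  [  0   0   0  -1 ]
R3 <- R3 - (-4)*R2:  [  0   0  -4  -3 ]
R4: entry in column 2 is already 0 -> m_{42} = 0 (no row operation needed)
R4: entry in column 3 is already 0 -> m_{43} = 0 (no row operation needed)
Multipliers (in order of application): m_{21} = -3, m_{31} = 3, m_{41} = 4, m_{32} = -4, m_{42} = 0, m_{43} = 0

multipliers: -3, 3, 4, -4, 0, 0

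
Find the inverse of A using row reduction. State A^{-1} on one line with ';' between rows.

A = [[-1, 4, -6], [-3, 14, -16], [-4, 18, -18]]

inverse = [-9/2 9/2 -5/2; -5/4 3/4 -1/4; -1/4 -1/4 1/4]

Gauss-Jordan on [A | I]:
R1 <- (1/-1)*R1:  [  1  -4   6  |  -1   0   0 ]
R2 <- R2 - (-3)*R1:  [  0   2   2  |  -3   1   0 ]
R3 <- R3 - (-4)*R1:  [  0   2   6  |  -4   0   1 ]
R2 <- (1/2)*R2:  [    0     1     1  |  -3/2   1/2     0 ]
R1 <- R1 - (-4)*R2:  [  1   0  10  |  -7   2   0 ]
R3 <- R3 - (2)*R2:  [  0   0   4  |  -1  -1   1 ]
R3 <- (1/4)*R3:  [    0     0     1  |  -1/4  -1/4   1/4 ]
R1 <- R1 - (10)*R3:  [    1     0     0  |  -9/2   9/2  -5/2 ]
R2 <- R2 - (1)*R3:  [    0     1     0  |  -5/4   3/4  -1/4 ]
Right block of [I | A^{-1}] is the inverse:
[ -9/2   9/2  -5/2 ]
[ -5/4   3/4  -1/4 ]
[ -1/4  -1/4   1/4 ]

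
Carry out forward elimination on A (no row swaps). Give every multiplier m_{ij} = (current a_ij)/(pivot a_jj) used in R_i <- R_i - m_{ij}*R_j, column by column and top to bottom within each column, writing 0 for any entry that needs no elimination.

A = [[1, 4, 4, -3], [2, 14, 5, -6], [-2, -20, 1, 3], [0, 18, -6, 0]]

Forward elimination:
R2 <- R2 - (2)*R1:  [  0   6  -3   0 ]
R3 <- R3 - (-2)*R1:  [   0  -12    9   -3 ]
R4: entry in column 1 is already 0 -> m_{41} = 0 (no row operation needed)
R3 <- R3 - (-2)*R2:  [  0   0   3  -3 ]
R4 <- R4 - (3)*R2:  [ 0  0  3  0 ]
R4 <- R4 - (1)*R3:  [ 0  0  0  3 ]
Multipliers (in order of application): m_{21} = 2, m_{31} = -2, m_{41} = 0, m_{32} = -2, m_{42} = 3, m_{43} = 1

multipliers: 2, -2, 0, -2, 3, 1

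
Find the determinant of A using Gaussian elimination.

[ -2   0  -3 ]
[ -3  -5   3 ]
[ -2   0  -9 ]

Forward elimination:
R2 <- R2 - (3/2)*R1:  [    0    -5  15/2 ]
R3 <- R3 - (1)*R1:  [  0   0  -6 ]
Upper-triangular form:
[ -2   0    -3 ]
[  0  -5  15/2 ]
[  0   0    -6 ]
det(A) = (-1)^0 * (-2) * (-5) * (-6) = -60  (0 row swaps -> sign +1)

det(A) = -60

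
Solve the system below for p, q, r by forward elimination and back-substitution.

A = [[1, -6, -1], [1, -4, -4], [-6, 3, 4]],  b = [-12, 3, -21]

Forward elimination on [A|b]:
R2 <- R2 - (1)*R1:  [  0   2  -3  15 ]
R3 <- R3 - (-6)*R1:  [   0  -33   -2  -93 ]
R3 <- R3 - (-33/2)*R2:  [      0       0  -103/2   309/2 ]
Row echelon form:
[ 1  -6      -1  |    -12 ]
[ 0   2      -3  |     15 ]
[ 0   0  -103/2  |  309/2 ]
Back-substitution:
r = (309/2) / (-103/2) = -3
q = (15 - (-3)*(-3)) / 2 = 3
p = (-12 - (-6)*(3) - (-1)*(-3)) / 1 = 3

(3, 3, -3)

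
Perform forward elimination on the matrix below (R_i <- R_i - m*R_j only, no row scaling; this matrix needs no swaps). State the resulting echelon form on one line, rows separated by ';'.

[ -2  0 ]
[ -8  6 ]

REF = [-2 0; 0 6]

Forward elimination:
R2 <- R2 - (4)*R1:  [ 0  6 ]
Row echelon form:
[ -2  0 ]
[  0  6 ]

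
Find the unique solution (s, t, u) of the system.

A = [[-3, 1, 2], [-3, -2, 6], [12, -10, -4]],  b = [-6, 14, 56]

Forward elimination on [A|b]:
R2 <- R2 - (1)*R1:  [  0  -3   4  20 ]
R3 <- R3 - (-4)*R1:  [  0  -6   4  32 ]
R3 <- R3 - (2)*R2:  [  0   0  -4  -8 ]
Row echelon form:
[ -3   1   2  |  -6 ]
[  0  -3   4  |  20 ]
[  0   0  -4  |  -8 ]
Back-substitution:
u = (-8) / -4 = 2
t = (20 - (4)*(2)) / -3 = -4
s = (-6 - (1)*(-4) - (2)*(2)) / -3 = 2

(2, -4, 2)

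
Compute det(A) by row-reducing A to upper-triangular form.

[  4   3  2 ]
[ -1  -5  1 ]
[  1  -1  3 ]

Forward elimination:
R2 <- R2 - (-1/4)*R1:  [     0  -17/4    3/2 ]
R3 <- R3 - (1/4)*R1:  [    0  -7/4   5/2 ]
R3 <- R3 - (7/17)*R2:  [     0      0  32/17 ]
Upper-triangular form:
[ 4      3      2 ]
[ 0  -17/4    3/2 ]
[ 0      0  32/17 ]
det(A) = (-1)^0 * (4) * (-17/4) * (32/17) = -32  (0 row swaps -> sign +1)

det(A) = -32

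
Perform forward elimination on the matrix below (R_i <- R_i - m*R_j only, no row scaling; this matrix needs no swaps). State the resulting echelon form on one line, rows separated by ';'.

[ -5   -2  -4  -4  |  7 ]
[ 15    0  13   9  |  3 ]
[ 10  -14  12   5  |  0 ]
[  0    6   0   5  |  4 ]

Forward elimination:
R2 <- R2 - (-3)*R1:  [  0  -6   1  -3  24 ]
R3 <- R3 - (-2)*R1:  [   0  -18    4   -3   14 ]
R3 <- R3 - (3)*R2:  [   0    0    1    6  -58 ]
R4 <- R4 - (-1)*R2:  [  0   0   1   2  28 ]
R4 <- R4 - (1)*R3:  [  0   0   0  -4  86 ]
Row echelon form:
[ -5  -2  -4  -4  |    7 ]
[  0  -6   1  -3  |   24 ]
[  0   0   1   6  |  -58 ]
[  0   0   0  -4  |   86 ]

REF = [-5 -2 -4 -4 7; 0 -6 1 -3 24; 0 0 1 6 -58; 0 0 0 -4 86]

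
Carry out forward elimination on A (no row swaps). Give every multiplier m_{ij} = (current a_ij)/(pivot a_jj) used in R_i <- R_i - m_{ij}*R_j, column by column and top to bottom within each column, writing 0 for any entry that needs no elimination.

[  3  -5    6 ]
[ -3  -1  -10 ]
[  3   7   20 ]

Forward elimination:
R2 <- R2 - (-1)*R1:  [  0  -6  -4 ]
R3 <- R3 - (1)*R1:  [  0  12  14 ]
R3 <- R3 - (-2)*R2:  [ 0  0  6 ]
Multipliers (in order of application): m_{21} = -1, m_{31} = 1, m_{32} = -2

multipliers: -1, 1, -2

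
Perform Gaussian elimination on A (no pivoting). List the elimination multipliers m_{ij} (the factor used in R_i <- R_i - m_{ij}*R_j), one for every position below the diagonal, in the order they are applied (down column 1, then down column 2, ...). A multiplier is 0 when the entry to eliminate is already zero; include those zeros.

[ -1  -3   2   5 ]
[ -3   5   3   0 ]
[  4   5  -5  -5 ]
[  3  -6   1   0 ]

Forward elimination:
R2 <- R2 - (3)*R1:  [   0   14   -3  -15 ]
R3 <- R3 - (-4)*R1:  [  0  -7   3  15 ]
R4 <- R4 - (-3)*R1:  [   0  -15    7   15 ]
R3 <- R3 - (-1/2)*R2:  [    0     0   3/2  15/2 ]
R4 <- R4 - (-15/14)*R2:  [      0       0   53/14  -15/14 ]
R4 <- R4 - (53/21)*R3:  [   0    0    0  -20 ]
Multipliers (in order of application): m_{21} = 3, m_{31} = -4, m_{41} = -3, m_{32} = -1/2, m_{42} = -15/14, m_{43} = 53/21

multipliers: 3, -4, -3, -1/2, -15/14, 53/21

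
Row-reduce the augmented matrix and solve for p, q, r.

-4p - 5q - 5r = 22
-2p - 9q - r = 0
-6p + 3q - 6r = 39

Forward elimination on [A|b]:
R2 <- R2 - (1/2)*R1:  [     0  -13/2    3/2    -11 ]
R3 <- R3 - (3/2)*R1:  [    0  21/2   3/2     6 ]
R3 <- R3 - (-21/13)*R2:  [       0        0    51/13  -153/13 ]
Row echelon form:
[ -4     -5     -5  |       22 ]
[  0  -13/2    3/2  |      -11 ]
[  0      0  51/13  |  -153/13 ]
Back-substitution:
r = (-153/13) / (51/13) = -3
q = (-11 - (3/2)*(-3)) / (-13/2) = 1
p = (22 - (-5)*(1) - (-5)*(-3)) / -4 = -3

(-3, 1, -3)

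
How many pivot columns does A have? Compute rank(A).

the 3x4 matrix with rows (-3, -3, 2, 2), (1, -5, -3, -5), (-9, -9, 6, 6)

rank(A) = 2

Row reduction:
R2 <- R2 - (-1/3)*R1:  [     0     -6   -7/3  -13/3 ]
R3 <- R3 - (3)*R1:  [ 0  0  0  0 ]
Row echelon form:
[ -3  -3     2      2 ]
[  0  -6  -7/3  -13/3 ]
[  0   0     0      0 ]
Nonzero rows / pivot columns: 2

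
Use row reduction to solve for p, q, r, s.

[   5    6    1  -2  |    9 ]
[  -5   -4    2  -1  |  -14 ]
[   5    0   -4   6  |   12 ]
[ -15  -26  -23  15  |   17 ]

Forward elimination on [A|b]:
R2 <- R2 - (-1)*R1:  [  0   2   3  -3  -5 ]
R3 <- R3 - (1)*R1:  [  0  -6  -5   8   3 ]
R4 <- R4 - (-3)*R1:  [   0   -8  -20    9   44 ]
R3 <- R3 - (-3)*R2:  [   0    0    4   -1  -12 ]
R4 <- R4 - (-4)*R2:  [  0   0  -8  -3  24 ]
R4 <- R4 - (-2)*R3:  [  0   0   0  -5   0 ]
Row echelon form:
[ 5  6  1  -2  |    9 ]
[ 0  2  3  -3  |   -5 ]
[ 0  0  4  -1  |  -12 ]
[ 0  0  0  -5  |    0 ]
Back-substitution:
s = (0) / -5 = 0
r = (-12 - (-1)*(0)) / 4 = -3
q = (-5 - (3)*(-3) - (-3)*(0)) / 2 = 2
p = (9 - (6)*(2) - (1)*(-3) - (-2)*(0)) / 5 = 0

(0, 2, -3, 0)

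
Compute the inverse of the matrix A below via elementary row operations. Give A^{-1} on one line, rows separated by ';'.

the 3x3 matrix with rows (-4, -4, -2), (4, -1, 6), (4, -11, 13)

Gauss-Jordan on [A | I]:
R1 <- (1/-4)*R1:  [    1     1   1/2  |  -1/4     0     0 ]
R2 <- R2 - (4)*R1:  [  0  -5   4  |   1   1   0 ]
R3 <- R3 - (4)*R1:  [   0  -15   11  |    1    0    1 ]
R2 <- (1/-5)*R2:  [    0     1  -4/5  |  -1/5  -1/5     0 ]
R1 <- R1 - (1)*R2:  [     1      0  13/10  |  -1/20    1/5      0 ]
R3 <- R3 - (-15)*R2:  [  0   0  -1  |  -2  -3   1 ]
R3 <- (1/-1)*R3:  [  0   0   1  |   2   3  -1 ]
R1 <- R1 - (13/10)*R3:  [      1       0       0  |  -53/20  -37/10   13/10 ]
R2 <- R2 - (-4/5)*R3:  [    0     1     0  |   7/5  11/5  -4/5 ]
Right block of [I | A^{-1}] is the inverse:
[ -53/20  -37/10  13/10 ]
[    7/5    11/5   -4/5 ]
[      2       3     -1 ]

inverse = [-53/20 -37/10 13/10; 7/5 11/5 -4/5; 2 3 -1]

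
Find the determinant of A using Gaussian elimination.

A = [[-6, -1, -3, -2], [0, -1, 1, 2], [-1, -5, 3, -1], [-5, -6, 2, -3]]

det(A) = 52

Forward elimination:
R3 <- R3 - (1/6)*R1:  [     0  -29/6    7/2   -2/3 ]
R4 <- R4 - (5/6)*R1:  [     0  -31/6    9/2   -4/3 ]
R3 <- R3 - (29/6)*R2:  [     0      0   -4/3  -31/3 ]
R4 <- R4 - (31/6)*R2:  [     0      0   -2/3  -35/3 ]
R4 <- R4 - (1/2)*R3:  [     0      0      0  -13/2 ]
Upper-triangular form:
[ -6  -1    -3     -2 ]
[  0  -1     1      2 ]
[  0   0  -4/3  -31/3 ]
[  0   0     0  -13/2 ]
det(A) = (-1)^0 * (-6) * (-1) * (-4/3) * (-13/2) = 52  (0 row swaps -> sign +1)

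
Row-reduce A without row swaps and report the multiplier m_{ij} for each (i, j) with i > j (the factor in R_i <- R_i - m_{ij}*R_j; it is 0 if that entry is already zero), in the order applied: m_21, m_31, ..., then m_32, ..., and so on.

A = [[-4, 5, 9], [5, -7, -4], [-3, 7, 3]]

Forward elimination:
R2 <- R2 - (-5/4)*R1:  [    0  -3/4  29/4 ]
R3 <- R3 - (3/4)*R1:  [     0   13/4  -15/4 ]
R3 <- R3 - (-13/3)*R2:  [    0     0  83/3 ]
Multipliers (in order of application): m_{21} = -5/4, m_{31} = 3/4, m_{32} = -13/3

multipliers: -5/4, 3/4, -13/3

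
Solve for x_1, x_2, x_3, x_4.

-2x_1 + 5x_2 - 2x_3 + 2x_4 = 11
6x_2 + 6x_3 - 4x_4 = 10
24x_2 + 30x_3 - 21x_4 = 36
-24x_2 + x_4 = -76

(2, 3, -4, -4)

Forward elimination on [A|b]:
R3 <- R3 - (4)*R2:  [  0   0   6  -5  -4 ]
R4 <- R4 - (-4)*R2:  [   0    0   24  -15  -36 ]
R4 <- R4 - (4)*R3:  [   0    0    0    5  -20 ]
Row echelon form:
[ -2  5  -2   2  |   11 ]
[  0  6   6  -4  |   10 ]
[  0  0   6  -5  |   -4 ]
[  0  0   0   5  |  -20 ]
Back-substitution:
x_4 = (-20) / 5 = -4
x_3 = (-4 - (-5)*(-4)) / 6 = -4
x_2 = (10 - (6)*(-4) - (-4)*(-4)) / 6 = 3
x_1 = (11 - (5)*(3) - (-2)*(-4) - (2)*(-4)) / -2 = 2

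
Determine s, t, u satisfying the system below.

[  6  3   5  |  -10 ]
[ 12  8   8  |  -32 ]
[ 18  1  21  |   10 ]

(-4, -2, 4)

Forward elimination on [A|b]:
R2 <- R2 - (2)*R1:  [   0    2   -2  -12 ]
R3 <- R3 - (3)*R1:  [  0  -8   6  40 ]
R3 <- R3 - (-4)*R2:  [  0   0  -2  -8 ]
Row echelon form:
[ 6  3   5  |  -10 ]
[ 0  2  -2  |  -12 ]
[ 0  0  -2  |   -8 ]
Back-substitution:
u = (-8) / -2 = 4
t = (-12 - (-2)*(4)) / 2 = -2
s = (-10 - (3)*(-2) - (5)*(4)) / 6 = -4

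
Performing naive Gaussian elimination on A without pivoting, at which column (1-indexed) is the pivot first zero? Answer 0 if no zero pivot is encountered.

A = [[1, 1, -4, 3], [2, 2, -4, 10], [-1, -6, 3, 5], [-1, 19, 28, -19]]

first zero-pivot column = 2

Naive forward elimination:
R2 <- R2 - (2)*R1:  [ 0  0  4  4 ]
R3 <- R3 - (-1)*R1:  [  0  -5  -1   8 ]
R4 <- R4 - (-1)*R1:  [   0   20   24  -16 ]
Matrix at this point:
[ 1   1  -4    3 ]
[ 0   0   4    4 ]
[ 0  -5  -1    8 ]
[ 0  20  24  -16 ]
Pivot entry (2,2) is zero but row 3 has -5 in column 2 -> naive elimination stops; a row interchange (e.g. R2 <-> R3) would be required here.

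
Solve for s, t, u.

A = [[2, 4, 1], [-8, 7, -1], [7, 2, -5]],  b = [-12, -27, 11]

Forward elimination on [A|b]:
R2 <- R2 - (-4)*R1:  [   0   23    3  -75 ]
R3 <- R3 - (7/2)*R1:  [     0    -12  -17/2     53 ]
R3 <- R3 - (-12/23)*R2:  [       0        0  -319/46   319/23 ]
Row echelon form:
[ 2   4        1  |     -12 ]
[ 0  23        3  |     -75 ]
[ 0   0  -319/46  |  319/23 ]
Back-substitution:
u = (319/23) / (-319/46) = -2
t = (-75 - (3)*(-2)) / 23 = -3
s = (-12 - (4)*(-3) - (1)*(-2)) / 2 = 1

(1, -3, -2)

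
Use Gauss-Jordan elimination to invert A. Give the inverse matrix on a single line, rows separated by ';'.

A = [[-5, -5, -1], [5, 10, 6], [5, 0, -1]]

Gauss-Jordan on [A | I]:
R1 <- (1/-5)*R1:  [    1     1   1/5  |  -1/5     0     0 ]
R2 <- R2 - (5)*R1:  [ 0  5  5  |  1  1  0 ]
R3 <- R3 - (5)*R1:  [  0  -5  -2  |   1   0   1 ]
R2 <- (1/5)*R2:  [   0    1    1  |  1/5  1/5    0 ]
R1 <- R1 - (1)*R2:  [    1     0  -4/5  |  -2/5  -1/5     0 ]
R3 <- R3 - (-5)*R2:  [ 0  0  3  |  2  1  1 ]
R3 <- (1/3)*R3:  [   0    0    1  |  2/3  1/3  1/3 ]
R1 <- R1 - (-4/5)*R3:  [    1     0     0  |  2/15  1/15  4/15 ]
R2 <- R2 - (1)*R3:  [     0      1      0  |  -7/15  -2/15   -1/3 ]
Right block of [I | A^{-1}] is the inverse:
[  2/15   1/15  4/15 ]
[ -7/15  -2/15  -1/3 ]
[   2/3    1/3   1/3 ]

inverse = [2/15 1/15 4/15; -7/15 -2/15 -1/3; 2/3 1/3 1/3]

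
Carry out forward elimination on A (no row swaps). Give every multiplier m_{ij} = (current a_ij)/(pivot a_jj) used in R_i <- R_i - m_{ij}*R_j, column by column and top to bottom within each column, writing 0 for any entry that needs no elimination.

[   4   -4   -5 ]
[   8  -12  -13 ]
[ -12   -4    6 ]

Forward elimination:
R2 <- R2 - (2)*R1:  [  0  -4  -3 ]
R3 <- R3 - (-3)*R1:  [   0  -16   -9 ]
R3 <- R3 - (4)*R2:  [ 0  0  3 ]
Multipliers (in order of application): m_{21} = 2, m_{31} = -3, m_{32} = 4

multipliers: 2, -3, 4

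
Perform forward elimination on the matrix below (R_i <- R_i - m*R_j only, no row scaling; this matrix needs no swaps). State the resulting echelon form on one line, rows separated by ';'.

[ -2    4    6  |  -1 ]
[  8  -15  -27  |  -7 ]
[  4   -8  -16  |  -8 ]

REF = [-2 4 6 -1; 0 1 -3 -11; 0 0 -4 -10]

Forward elimination:
R2 <- R2 - (-4)*R1:  [   0    1   -3  -11 ]
R3 <- R3 - (-2)*R1:  [   0    0   -4  -10 ]
Row echelon form:
[ -2  4   6  |   -1 ]
[  0  1  -3  |  -11 ]
[  0  0  -4  |  -10 ]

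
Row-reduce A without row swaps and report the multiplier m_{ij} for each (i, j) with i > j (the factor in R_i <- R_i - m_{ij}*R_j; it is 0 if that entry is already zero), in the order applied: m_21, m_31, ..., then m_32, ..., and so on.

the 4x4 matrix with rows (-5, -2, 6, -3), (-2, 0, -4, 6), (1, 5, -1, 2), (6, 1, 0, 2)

Forward elimination:
R2 <- R2 - (2/5)*R1:  [     0    4/5  -32/5   36/5 ]
R3 <- R3 - (-1/5)*R1:  [    0  23/5   1/5   7/5 ]
R4 <- R4 - (-6/5)*R1:  [    0  -7/5  36/5  -8/5 ]
R3 <- R3 - (23/4)*R2:  [   0    0   37  -40 ]
R4 <- R4 - (-7/4)*R2:  [  0   0  -4  11 ]
R4 <- R4 - (-4/37)*R3:  [      0       0       0  247/37 ]
Multipliers (in order of application): m_{21} = 2/5, m_{31} = -1/5, m_{41} = -6/5, m_{32} = 23/4, m_{42} = -7/4, m_{43} = -4/37

multipliers: 2/5, -1/5, -6/5, 23/4, -7/4, -4/37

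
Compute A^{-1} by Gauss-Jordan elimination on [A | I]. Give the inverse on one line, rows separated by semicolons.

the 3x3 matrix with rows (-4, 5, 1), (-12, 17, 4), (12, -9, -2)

inverse = [1/8 1/16 3/16; 3/2 -1/4 1/4; -6 3/2 -1/2]

Gauss-Jordan on [A | I]:
R1 <- (1/-4)*R1:  [    1  -5/4  -1/4  |  -1/4     0     0 ]
R2 <- R2 - (-12)*R1:  [  0   2   1  |  -3   1   0 ]
R3 <- R3 - (12)*R1:  [ 0  6  1  |  3  0  1 ]
R2 <- (1/2)*R2:  [    0     1   1/2  |  -3/2   1/2     0 ]
R1 <- R1 - (-5/4)*R2:  [     1      0    3/8  |  -17/8    5/8      0 ]
R3 <- R3 - (6)*R2:  [  0   0  -2  |  12  -3   1 ]
R3 <- (1/-2)*R3:  [    0     0     1  |    -6   3/2  -1/2 ]
R1 <- R1 - (3/8)*R3:  [    1     0     0  |   1/8  1/16  3/16 ]
R2 <- R2 - (1/2)*R3:  [    0     1     0  |   3/2  -1/4   1/4 ]
Right block of [I | A^{-1}] is the inverse:
[ 1/8  1/16  3/16 ]
[ 3/2  -1/4   1/4 ]
[  -6   3/2  -1/2 ]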